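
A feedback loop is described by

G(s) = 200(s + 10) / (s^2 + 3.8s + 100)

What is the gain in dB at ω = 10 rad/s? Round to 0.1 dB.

37.4 dB

At s = jω = j10:
zero (s+10): 10 + j10 → |·| = √(10²+10²) = √200 ≈ 14.142, ∠ = arctan(10/10) ≈ 45.00°
quadratic: (j10)² + 3.8·j10 + 100 = 0 + j38 → |·| ≈ 38, ∠ ≈ 90.00°
|G| = 200 · 14.142 / 38 ≈ 74.432
Gain = 20 log₁₀(74.432) ≈ 37.44 dB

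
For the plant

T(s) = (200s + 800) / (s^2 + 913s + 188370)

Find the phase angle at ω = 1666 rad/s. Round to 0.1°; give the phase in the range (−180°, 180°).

-59.7°

Substitute s = j1666:
Numerator: 200(j1666) + 800 = 800 + j333200
Denominator: (j1666)^2 + 913(j1666) + 188370 = -2587186 + j1521058
|N| = √(800² + 333200²) ≈ 3.332e+05, ∠N ≈ 89.86°
|D| = √(2587186² + 1521058²) ≈ 3.0012e+06, ∠D ≈ 149.55°
∠T = 89.86° − 149.55° = -59.69°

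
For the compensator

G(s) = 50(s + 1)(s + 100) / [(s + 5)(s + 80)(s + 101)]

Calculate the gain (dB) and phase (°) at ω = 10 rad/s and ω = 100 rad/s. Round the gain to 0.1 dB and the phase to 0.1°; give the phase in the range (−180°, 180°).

ω = 10: -5.2 dB, 13.8°; ω = 100: -8.2 dB, -48.8°

At s = jω = j10:
zero (s+1): 1 + j10 → |·| = √(1²+10²) = √101 ≈ 10.05, ∠ = arctan(10/1) ≈ 84.29°
zero (s+100): 100 + j10 → |·| = √(100²+10²) = √10100 ≈ 100.5, ∠ = arctan(10/100) ≈ 5.71°
pole (s+5): 5 + j10 → |·| = √(5²+10²) = √125 ≈ 11.18, ∠ = arctan(10/5) ≈ 63.43°
pole (s+80): 80 + j10 → |·| = √(80²+10²) = √6500 ≈ 80.623, ∠ = arctan(10/80) ≈ 7.13°
pole (s+101): 101 + j10 → |·| = √(101²+10²) = √10301 ≈ 101.49, ∠ = arctan(10/101) ≈ 5.65°
|G| = 50 · 1010 / 91480 ≈ 0.55203
Gain = 20 log₁₀(0.55203) ≈ -5.16 dB
∠G = 90.00° − 76.21° = 13.79°

At s = jω = j100:
zero (s+1): 1 + j100 → |·| = √(1²+100²) = √10001 ≈ 100, ∠ = arctan(100/1) ≈ 89.43°
zero (s+100): 100 + j100 → |·| = √(100²+100²) = √20000 ≈ 141.42, ∠ = arctan(100/100) ≈ 45.00°
pole (s+5): 5 + j100 → |·| = √(5²+100²) = √10025 ≈ 100.12, ∠ = arctan(100/5) ≈ 87.14°
pole (s+80): 80 + j100 → |·| = √(80²+100²) = √16400 ≈ 128.06, ∠ = arctan(100/80) ≈ 51.34°
pole (s+101): 101 + j100 → |·| = √(101²+100²) = √20201 ≈ 142.13, ∠ = arctan(100/101) ≈ 44.71°
|G| = 50 · 14142 / 1.8223e+06 ≈ 0.38803
Gain = 20 log₁₀(0.38803) ≈ -8.22 dB
∠G = 134.43° − 183.19° = -48.76°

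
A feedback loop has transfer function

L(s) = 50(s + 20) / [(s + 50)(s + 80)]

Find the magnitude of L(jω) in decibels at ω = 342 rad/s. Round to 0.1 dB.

At s = jω = j342:
zero (s+20): 20 + j342 → |·| = √(20²+342²) = √117364 ≈ 342.58, ∠ = arctan(342/20) ≈ 86.65°
pole (s+50): 50 + j342 → |·| = √(50²+342²) = √119464 ≈ 345.64, ∠ = arctan(342/50) ≈ 81.68°
pole (s+80): 80 + j342 → |·| = √(80²+342²) = √123364 ≈ 351.23, ∠ = arctan(342/80) ≈ 76.83°
|L| = 50 · 342.58 / 1.214e+05 ≈ 0.1411
Gain = 20 log₁₀(0.1411) ≈ -17.01 dB

-17.0 dB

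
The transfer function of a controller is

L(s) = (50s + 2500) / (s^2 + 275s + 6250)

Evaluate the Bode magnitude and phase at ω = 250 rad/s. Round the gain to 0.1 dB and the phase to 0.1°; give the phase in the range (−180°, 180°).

Substitute s = j250:
Numerator: 50(j250) + 2500 = 2500 + j12500
Denominator: (j250)^2 + 275(j250) + 6250 = -56250 + j68750
|N| = √(2500² + 12500²) ≈ 12748, ∠N ≈ 78.69°
|D| = √(56250² + 68750²) ≈ 88829, ∠D ≈ 129.29°
|L| = 12748 / 88829 ≈ 0.14351
Gain = 20 log₁₀(0.14351) ≈ -16.86 dB
∠L = 78.69° − 129.29° = -50.60°

-16.9 dB, -50.6°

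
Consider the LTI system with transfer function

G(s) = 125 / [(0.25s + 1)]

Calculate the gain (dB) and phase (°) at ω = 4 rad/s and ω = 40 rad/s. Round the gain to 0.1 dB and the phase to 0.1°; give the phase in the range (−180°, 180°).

At ω = 4 rad/s:
pole (1 + j4·0.25) = 1 + j1 → |·| ≈ 1.4142, ∠ ≈ 45.00°
|G| = 125 · 1 / (1.4142) ≈ 88.389
Gain = 20 log₁₀(88.389) ≈ 38.93 dB
∠G = (0°) − (45.00°) = -45.00°

At ω = 40 rad/s:
pole (1 + j40·0.25) = 1 + j10 → |·| ≈ 10.05, ∠ ≈ 84.29°
|G| = 125 · 1 / (10.05) ≈ 12.438
Gain = 20 log₁₀(12.438) ≈ 21.90 dB
∠G = (0°) − (84.29°) = -84.29°

ω = 4: 38.9 dB, -45.0°; ω = 40: 21.9 dB, -84.3°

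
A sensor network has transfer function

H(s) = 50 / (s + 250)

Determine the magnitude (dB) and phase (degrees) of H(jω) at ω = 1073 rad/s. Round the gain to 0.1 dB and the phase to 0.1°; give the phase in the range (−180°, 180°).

-26.9 dB, -76.9°

Substitute s = j1073:
Numerator: 50 = 50 + j0
Denominator: (j1073) + 250 = 250 + j1073
|N| = √(50² + 0²) ≈ 50, ∠N ≈ 0.00°
|D| = √(250² + 1073²) ≈ 1101.7, ∠D ≈ 76.88°
|H| = 50 / 1101.7 ≈ 0.045384
Gain = 20 log₁₀(0.045384) ≈ -26.86 dB
∠H = 0.00° − 76.88° = -76.88°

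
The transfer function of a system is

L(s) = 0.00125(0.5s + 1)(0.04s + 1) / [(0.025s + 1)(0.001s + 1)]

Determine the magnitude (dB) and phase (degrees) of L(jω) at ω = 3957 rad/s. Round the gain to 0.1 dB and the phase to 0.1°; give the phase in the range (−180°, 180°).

-0.3 dB, 14.4°

At ω = 3957 rad/s:
zero (1 + j3957·0.5) = 1 + j1978.5 → |·| ≈ 1978.5, ∠ ≈ 89.97°
zero (1 + j3957·0.04) = 1 + j158.28 → |·| ≈ 158.28, ∠ ≈ 89.64°
pole (1 + j3957·0.025) = 1 + j98.925 → |·| ≈ 98.93, ∠ ≈ 89.42°
pole (1 + j3957·0.001) = 1 + j3.957 → |·| ≈ 4.0814, ∠ ≈ 75.82°
|L| = 0.00125 · 1978.5 · 158.28 / (98.93 · 4.0814) ≈ 0.96947
Gain = 20 log₁₀(0.96947) ≈ -0.27 dB
∠L = (89.97° + 89.64°) − (89.42° + 75.82°) = 14.37°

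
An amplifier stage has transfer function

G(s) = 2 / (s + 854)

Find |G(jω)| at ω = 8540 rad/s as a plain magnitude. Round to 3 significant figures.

0.000233

At s = jω = j8540:
pole (s+854): 854 + j8540 → |·| = √(854²+8540²) = √73660916 ≈ 8582.6, ∠ = arctan(8540/854) ≈ 84.29°
|G| = 2 / 8582.6 ≈ 0.00023303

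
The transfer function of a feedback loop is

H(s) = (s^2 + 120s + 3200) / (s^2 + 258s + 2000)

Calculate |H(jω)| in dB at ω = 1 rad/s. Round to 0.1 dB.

4.0 dB

Substitute s = j1:
Numerator: (j1)^2 + 120(j1) + 3200 = 3199 + j120
Denominator: (j1)^2 + 258(j1) + 2000 = 1999 + j258
|N| = √(3199² + 120²) ≈ 3201.2, ∠N ≈ 2.15°
|D| = √(1999² + 258²) ≈ 2015.6, ∠D ≈ 7.35°
|H| = 3201.2 / 2015.6 ≈ 1.5882
Gain = 20 log₁₀(1.5882) ≈ 4.02 dB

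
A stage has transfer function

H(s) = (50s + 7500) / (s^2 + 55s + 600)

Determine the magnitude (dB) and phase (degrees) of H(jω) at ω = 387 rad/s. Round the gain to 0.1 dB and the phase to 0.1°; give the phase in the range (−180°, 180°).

-17.2 dB, -103.1°

Substitute s = j387:
Numerator: 50(j387) + 7500 = 7500 + j19350
Denominator: (j387)^2 + 55(j387) + 600 = -149169 + j21285
|N| = √(7500² + 19350²) ≈ 20753, ∠N ≈ 68.81°
|D| = √(149169² + 21285²) ≈ 1.5068e+05, ∠D ≈ 171.88°
|H| = 20753 / 1.5068e+05 ≈ 0.13773
Gain = 20 log₁₀(0.13773) ≈ -17.22 dB
∠H = 68.81° − 171.88° = -103.07°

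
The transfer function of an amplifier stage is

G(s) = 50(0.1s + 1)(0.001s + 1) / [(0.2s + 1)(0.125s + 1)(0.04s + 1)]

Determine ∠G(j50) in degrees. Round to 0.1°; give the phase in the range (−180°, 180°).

-147.1°

At ω = 50 rad/s:
zero (1 + j50·0.1) = 1 + j5 → |·| ≈ 5.099, ∠ ≈ 78.69°
zero (1 + j50·0.001) = 1 + j0.05 → |·| ≈ 1.0012, ∠ ≈ 2.86°
pole (1 + j50·0.2) = 1 + j10 → |·| ≈ 10.05, ∠ ≈ 84.29°
pole (1 + j50·0.125) = 1 + j6.25 → |·| ≈ 6.3295, ∠ ≈ 80.91°
pole (1 + j50·0.04) = 1 + j2 → |·| ≈ 2.2361, ∠ ≈ 63.43°
∠G = (78.69° + 2.86°) − (84.29° + 80.91° + 63.43°) = -147.08°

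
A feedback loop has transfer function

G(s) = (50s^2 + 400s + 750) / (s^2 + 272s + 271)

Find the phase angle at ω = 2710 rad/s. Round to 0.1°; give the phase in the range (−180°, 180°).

Substitute s = j2710:
Numerator: 50(j2710)^2 + 400(j2710) + 750 = -367204250 + j1084000
Denominator: (j2710)^2 + 272(j2710) + 271 = -7343829 + j737120
|N| = √(367204250² + 1084000²) ≈ 3.6721e+08, ∠N ≈ 179.83°
|D| = √(7343829² + 737120²) ≈ 7.3807e+06, ∠D ≈ 174.27°
∠G = 179.83° − 174.27° = 5.56°

5.6°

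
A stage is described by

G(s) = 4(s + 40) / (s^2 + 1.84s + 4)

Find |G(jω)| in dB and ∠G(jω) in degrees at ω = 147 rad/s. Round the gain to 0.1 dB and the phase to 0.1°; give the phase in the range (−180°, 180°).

-31.0 dB, -104.5°

At s = jω = j147:
zero (s+40): 40 + j147 → |·| = √(40²+147²) = √23209 ≈ 152.35, ∠ = arctan(147/40) ≈ 74.78°
quadratic: (j147)² + 1.84·j147 + 4 = -21605 + j270.48 → |·| ≈ 21607, ∠ ≈ 179.28°
|G| = 4 · 152.35 / 21607 ≈ 0.028204
Gain = 20 log₁₀(0.028204) ≈ -30.99 dB
∠G = 74.78° − 179.28° = -104.50°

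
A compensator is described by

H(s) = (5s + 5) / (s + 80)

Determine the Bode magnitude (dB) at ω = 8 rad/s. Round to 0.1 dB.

-6.0 dB

Substitute s = j8:
Numerator: 5(j8) + 5 = 5 + j40
Denominator: (j8) + 80 = 80 + j8
|N| = √(5² + 40²) ≈ 40.311, ∠N ≈ 82.87°
|D| = √(80² + 8²) ≈ 80.399, ∠D ≈ 5.71°
|H| = 40.311 / 80.399 ≈ 0.50139
Gain = 20 log₁₀(0.50139) ≈ -6.00 dB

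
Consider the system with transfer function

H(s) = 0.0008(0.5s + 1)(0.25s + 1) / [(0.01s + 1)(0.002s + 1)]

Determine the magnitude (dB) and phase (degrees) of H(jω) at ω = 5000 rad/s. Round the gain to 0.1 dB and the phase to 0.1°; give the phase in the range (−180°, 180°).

13.9 dB, 6.8°

At ω = 5000 rad/s:
zero (1 + j5000·0.5) = 1 + j2500 → |·| ≈ 2500, ∠ ≈ 89.98°
zero (1 + j5000·0.25) = 1 + j1250 → |·| ≈ 1250, ∠ ≈ 89.95°
pole (1 + j5000·0.01) = 1 + j50 → |·| ≈ 50.01, ∠ ≈ 88.85°
pole (1 + j5000·0.002) = 1 + j10 → |·| ≈ 10.05, ∠ ≈ 84.29°
|H| = 0.0008 · 2500 · 1250 / (50.01 · 10.05) ≈ 4.9741
Gain = 20 log₁₀(4.9741) ≈ 13.93 dB
∠H = (89.98° + 89.95°) − (88.85° + 84.29°) = 6.79°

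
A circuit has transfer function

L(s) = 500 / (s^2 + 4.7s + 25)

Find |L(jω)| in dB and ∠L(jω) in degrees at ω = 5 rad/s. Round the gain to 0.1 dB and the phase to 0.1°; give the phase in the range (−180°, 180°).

At s = jω = j5:
quadratic: (j5)² + 4.7·j5 + 25 = 0 + j23.5 → |·| ≈ 23.5, ∠ ≈ 90.00°
|L| = 500 / 23.5 ≈ 21.277
Gain = 20 log₁₀(21.277) ≈ 26.56 dB
∠L = 0.00° − 90.00° = -90.00°

26.6 dB, -90.0°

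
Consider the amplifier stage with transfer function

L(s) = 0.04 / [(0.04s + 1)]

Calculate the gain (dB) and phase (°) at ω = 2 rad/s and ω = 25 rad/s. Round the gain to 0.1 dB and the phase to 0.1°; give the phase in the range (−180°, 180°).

At ω = 2 rad/s:
pole (1 + j2·0.04) = 1 + j0.08 → |·| ≈ 1.0032, ∠ ≈ 4.57°
|L| = 0.04 · 1 / (1.0032) ≈ 0.039872
Gain = 20 log₁₀(0.039872) ≈ -27.99 dB
∠L = (0°) − (4.57°) = -4.57°

At ω = 25 rad/s:
pole (1 + j25·0.04) = 1 + j1 → |·| ≈ 1.4142, ∠ ≈ 45.00°
|L| = 0.04 · 1 / (1.4142) ≈ 0.028285
Gain = 20 log₁₀(0.028285) ≈ -30.97 dB
∠L = (0°) − (45.00°) = -45.00°

ω = 2: -28.0 dB, -4.6°; ω = 25: -31.0 dB, -45.0°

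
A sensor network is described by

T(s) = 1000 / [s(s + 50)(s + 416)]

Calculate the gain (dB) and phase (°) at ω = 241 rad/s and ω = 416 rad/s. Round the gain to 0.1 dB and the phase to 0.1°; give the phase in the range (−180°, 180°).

ω = 241: -89.1 dB, 161.6°; ω = 416: -100.2 dB, 141.9°

At s = jω = j241:
pole (s+50): 50 + j241 → |·| = √(50²+241²) = √60581 ≈ 246.13, ∠ = arctan(241/50) ≈ 78.28°
pole (s+416): 416 + j241 → |·| = √(416²+241²) = √231137 ≈ 480.77, ∠ = arctan(241/416) ≈ 30.08°
pole at origin: |s| = 241, ∠ = 90.00° (in denominator)
|T| = 1000 / 2.8518e+07 ≈ 3.5066e-05
Gain = 20 log₁₀(3.5066e-05) ≈ -89.10 dB
∠T = 0.00° − 198.36° = -198.36° ≡ 161.64° (principal value)

At s = jω = j416:
pole (s+50): 50 + j416 → |·| = √(50²+416²) = √175556 ≈ 418.99, ∠ = arctan(416/50) ≈ 83.15°
pole (s+416): 416 + j416 → |·| = √(416²+416²) = √346112 ≈ 588.31, ∠ = arctan(416/416) ≈ 45.00°
pole at origin: |s| = 416, ∠ = 90.00° (in denominator)
|T| = 1000 / 1.0254e+08 ≈ 9.7523e-06
Gain = 20 log₁₀(9.7523e-06) ≈ -100.22 dB
∠T = 0.00° − 218.15° = -218.15° ≡ 141.85° (principal value)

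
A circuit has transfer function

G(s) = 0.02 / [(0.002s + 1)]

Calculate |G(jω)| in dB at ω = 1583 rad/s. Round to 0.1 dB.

-44.4 dB

At ω = 1583 rad/s:
pole (1 + j1583·0.002) = 1 + j3.166 → |·| ≈ 3.3202, ∠ ≈ 72.47°
|G| = 0.02 · 1 / (3.3202) ≈ 0.0060237
Gain = 20 log₁₀(0.0060237) ≈ -44.40 dB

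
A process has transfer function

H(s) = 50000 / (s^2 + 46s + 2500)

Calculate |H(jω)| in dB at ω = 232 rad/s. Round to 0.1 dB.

At s = jω = j232:
quadratic: (j232)² + 46·j232 + 2500 = -51324 + j10672 → |·| ≈ 52422, ∠ ≈ 168.25°
|H| = 50000 / 52422 ≈ 0.9538
Gain = 20 log₁₀(0.9538) ≈ -0.41 dB

-0.4 dB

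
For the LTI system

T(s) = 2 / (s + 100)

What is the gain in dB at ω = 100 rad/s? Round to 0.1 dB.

Substitute s = j100:
Numerator: 2 = 2 + j0
Denominator: (j100) + 100 = 100 + j100
|N| = √(2² + 0²) ≈ 2, ∠N ≈ 0.00°
|D| = √(100² + 100²) ≈ 141.42, ∠D ≈ 45.00°
|T| = 2 / 141.42 ≈ 0.014142
Gain = 20 log₁₀(0.014142) ≈ -36.99 dB

-37.0 dB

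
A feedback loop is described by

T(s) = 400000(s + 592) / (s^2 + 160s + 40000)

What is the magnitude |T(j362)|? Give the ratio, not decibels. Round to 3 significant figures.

2.57e+03

At s = jω = j362:
zero (s+592): 592 + j362 → |·| = √(592²+362²) = √481508 ≈ 693.91, ∠ = arctan(362/592) ≈ 31.45°
quadratic: (j362)² + 160·j362 + 40000 = -91044 + j57920 → |·| ≈ 1.0791e+05, ∠ ≈ 147.54°
|T| = 400000 · 693.91 / 1.0791e+05 ≈ 2572.2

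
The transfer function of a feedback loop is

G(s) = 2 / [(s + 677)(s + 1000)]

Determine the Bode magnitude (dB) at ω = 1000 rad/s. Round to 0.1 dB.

-118.6 dB

At s = jω = j1000:
pole (s+677): 677 + j1000 → |·| = √(677²+1000²) = √1458329 ≈ 1207.6, ∠ = arctan(1000/677) ≈ 55.90°
pole (s+1000): 1000 + j1000 → |·| = √(1000²+1000²) = √2000000 ≈ 1414.2, ∠ = arctan(1000/1000) ≈ 45.00°
|G| = 2 / 1.7078e+06 ≈ 1.1711e-06
Gain = 20 log₁₀(1.1711e-06) ≈ -118.63 dB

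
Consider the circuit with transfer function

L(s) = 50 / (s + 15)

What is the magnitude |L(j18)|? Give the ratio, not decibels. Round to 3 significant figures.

At s = jω = j18:
pole (s+15): 15 + j18 → |·| = √(15²+18²) = √549 ≈ 23.431, ∠ = arctan(18/15) ≈ 50.19°
|L| = 50 / 23.431 ≈ 2.1339

2.13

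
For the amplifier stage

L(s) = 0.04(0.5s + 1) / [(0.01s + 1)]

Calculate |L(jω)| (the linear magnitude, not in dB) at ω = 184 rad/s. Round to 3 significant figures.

1.76

At ω = 184 rad/s:
zero (1 + j184·0.5) = 1 + j92 → |·| ≈ 92.005, ∠ ≈ 89.38°
pole (1 + j184·0.01) = 1 + j1.84 → |·| ≈ 2.0942, ∠ ≈ 61.48°
|L| = 0.04 · 92.005 / (2.0942) ≈ 1.7573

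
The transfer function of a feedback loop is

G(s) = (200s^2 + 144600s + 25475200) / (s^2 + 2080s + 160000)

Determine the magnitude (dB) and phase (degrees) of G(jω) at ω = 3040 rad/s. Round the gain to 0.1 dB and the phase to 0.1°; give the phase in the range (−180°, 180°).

Substitute s = j3040:
Numerator: 200(j3040)^2 + 144600(j3040) + 25475200 = -1822844800 + j439584000
Denominator: (j3040)^2 + 2080(j3040) + 160000 = -9081600 + j6323200
|N| = √(1822844800² + 439584000²) ≈ 1.8751e+09, ∠N ≈ 166.44°
|D| = √(9081600² + 6323200²) ≈ 1.1066e+07, ∠D ≈ 145.15°
|G| = 1.8751e+09 / 1.1066e+07 ≈ 169.45
Gain = 20 log₁₀(169.45) ≈ 44.58 dB
∠G = 166.44° − 145.15° = 21.29°

44.6 dB, 21.3°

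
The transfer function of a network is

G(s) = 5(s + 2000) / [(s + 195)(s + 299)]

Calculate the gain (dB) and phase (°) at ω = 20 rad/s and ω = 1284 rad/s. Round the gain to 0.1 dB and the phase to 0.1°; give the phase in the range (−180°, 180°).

At s = jω = j20:
zero (s+2000): 2000 + j20 → |·| = √(2000²+20²) = √4000400 ≈ 2000.1, ∠ = arctan(20/2000) ≈ 0.57°
pole (s+195): 195 + j20 → |·| = √(195²+20²) = √38425 ≈ 196.02, ∠ = arctan(20/195) ≈ 5.86°
pole (s+299): 299 + j20 → |·| = √(299²+20²) = √89801 ≈ 299.67, ∠ = arctan(20/299) ≈ 3.83°
|G| = 5 · 2000.1 / 58741 ≈ 0.17025
Gain = 20 log₁₀(0.17025) ≈ -15.38 dB
∠G = 0.57° − 9.69° = -9.12°

At s = jω = j1284:
zero (s+2000): 2000 + j1284 → |·| = √(2000²+1284²) = √5648656 ≈ 2376.7, ∠ = arctan(1284/2000) ≈ 32.70°
pole (s+195): 195 + j1284 → |·| = √(195²+1284²) = √1686681 ≈ 1298.7, ∠ = arctan(1284/195) ≈ 81.36°
pole (s+299): 299 + j1284 → |·| = √(299²+1284²) = √1738057 ≈ 1318.4, ∠ = arctan(1284/299) ≈ 76.89°
|G| = 5 · 2376.7 / 1.7122e+06 ≈ 0.0069405
Gain = 20 log₁₀(0.0069405) ≈ -43.17 dB
∠G = 32.70° − 158.25° = -125.55°

ω = 20: -15.4 dB, -9.1°; ω = 1284: -43.2 dB, -125.6°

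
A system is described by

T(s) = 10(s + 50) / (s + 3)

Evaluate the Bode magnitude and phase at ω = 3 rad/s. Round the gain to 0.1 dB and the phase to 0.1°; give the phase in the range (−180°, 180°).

At s = jω = j3:
zero (s+50): 50 + j3 → |·| = √(50²+3²) = √2509 ≈ 50.09, ∠ = arctan(3/50) ≈ 3.43°
pole (s+3): 3 + j3 → |·| = √(3²+3²) = √18 ≈ 4.2426, ∠ = arctan(3/3) ≈ 45.00°
|T| = 10 · 50.09 / 4.2426 ≈ 118.06
Gain = 20 log₁₀(118.06) ≈ 41.44 dB
∠T = 3.43° − 45.00° = -41.57°

41.4 dB, -41.6°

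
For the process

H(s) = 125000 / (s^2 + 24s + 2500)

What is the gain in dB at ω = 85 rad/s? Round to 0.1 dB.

At s = jω = j85:
quadratic: (j85)² + 24·j85 + 2500 = -4725 + j2040 → |·| ≈ 5146.6, ∠ ≈ 156.65°
|H| = 125000 / 5146.6 ≈ 24.288
Gain = 20 log₁₀(24.288) ≈ 27.71 dB

27.7 dB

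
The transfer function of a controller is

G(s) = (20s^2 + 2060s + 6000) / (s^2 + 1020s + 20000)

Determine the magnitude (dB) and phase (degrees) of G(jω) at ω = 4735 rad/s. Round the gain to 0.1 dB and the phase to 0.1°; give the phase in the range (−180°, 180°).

25.8 dB, 10.9°

Substitute s = j4735:
Numerator: 20(j4735)^2 + 2060(j4735) + 6000 = -448398500 + j9754100
Denominator: (j4735)^2 + 1020(j4735) + 20000 = -22400225 + j4829700
|N| = √(448398500² + 9754100²) ≈ 4.485e+08, ∠N ≈ 178.75°
|D| = √(22400225² + 4829700²) ≈ 2.2915e+07, ∠D ≈ 167.83°
|G| = 4.485e+08 / 2.2915e+07 ≈ 19.572
Gain = 20 log₁₀(19.572) ≈ 25.83 dB
∠G = 178.75° − 167.83° = 10.92°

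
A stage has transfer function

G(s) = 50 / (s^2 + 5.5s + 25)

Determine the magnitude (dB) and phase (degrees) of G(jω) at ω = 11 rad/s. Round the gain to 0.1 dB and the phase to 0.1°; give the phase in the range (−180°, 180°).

-7.1 dB, -147.8°

At s = jω = j11:
quadratic: (j11)² + 5.5·j11 + 25 = -96 + j60.5 → |·| ≈ 113.47, ∠ ≈ 147.78°
|G| = 50 / 113.47 ≈ 0.44065
Gain = 20 log₁₀(0.44065) ≈ -7.12 dB
∠G = 0.00° − 147.78° = -147.78°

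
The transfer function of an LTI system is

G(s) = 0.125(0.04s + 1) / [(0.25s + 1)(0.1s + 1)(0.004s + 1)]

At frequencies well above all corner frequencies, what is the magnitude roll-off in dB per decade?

-40 dB/decade

Each pole contributes −20 dB/decade at high frequency; each zero contributes +20 dB/decade.
Net: 1 zero(s) − 3 pole(s) → -40 dB/decade.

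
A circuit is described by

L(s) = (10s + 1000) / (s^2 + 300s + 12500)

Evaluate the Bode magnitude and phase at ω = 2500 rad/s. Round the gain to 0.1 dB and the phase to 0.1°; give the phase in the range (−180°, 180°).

Substitute s = j2500:
Numerator: 10(j2500) + 1000 = 1000 + j25000
Denominator: (j2500)^2 + 300(j2500) + 12500 = -6237500 + j750000
|N| = √(1000² + 25000²) ≈ 25020, ∠N ≈ 87.71°
|D| = √(6237500² + 750000²) ≈ 6.2824e+06, ∠D ≈ 173.14°
|L| = 25020 / 6.2824e+06 ≈ 0.0039826
Gain = 20 log₁₀(0.0039826) ≈ -48.00 dB
∠L = 87.71° − 173.14° = -85.43°

-48.0 dB, -85.4°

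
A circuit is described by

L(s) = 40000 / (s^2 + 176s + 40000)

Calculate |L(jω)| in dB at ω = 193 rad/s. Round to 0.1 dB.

At s = jω = j193:
quadratic: (j193)² + 176·j193 + 40000 = 2751 + j33968 → |·| ≈ 34079, ∠ ≈ 85.37°
|L| = 40000 / 34079 ≈ 1.1737
Gain = 20 log₁₀(1.1737) ≈ 1.39 dB

1.4 dB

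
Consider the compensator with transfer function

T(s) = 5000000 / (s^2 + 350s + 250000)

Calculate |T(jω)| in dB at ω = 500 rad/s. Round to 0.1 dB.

29.1 dB

At s = jω = j500:
quadratic: (j500)² + 350·j500 + 250000 = 0 + j175000 → |·| ≈ 1.75e+05, ∠ ≈ 90.00°
|T| = 5000000 / 1.75e+05 ≈ 28.571
Gain = 20 log₁₀(28.571) ≈ 29.12 dB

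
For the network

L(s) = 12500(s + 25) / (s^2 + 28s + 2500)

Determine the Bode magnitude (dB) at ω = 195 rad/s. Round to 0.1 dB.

36.7 dB

At s = jω = j195:
zero (s+25): 25 + j195 → |·| = √(25²+195²) = √38650 ≈ 196.6, ∠ = arctan(195/25) ≈ 82.69°
quadratic: (j195)² + 28·j195 + 2500 = -35525 + j5460 → |·| ≈ 35942, ∠ ≈ 171.26°
|L| = 12500 · 196.6 / 35942 ≈ 68.374
Gain = 20 log₁₀(68.374) ≈ 36.70 dB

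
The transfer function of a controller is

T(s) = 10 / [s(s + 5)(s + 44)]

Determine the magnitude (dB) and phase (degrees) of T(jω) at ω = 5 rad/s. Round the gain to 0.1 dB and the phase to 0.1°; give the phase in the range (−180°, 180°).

-43.9 dB, -141.5°

At s = jω = j5:
pole (s+5): 5 + j5 → |·| = √(5²+5²) = √50 ≈ 7.0711, ∠ = arctan(5/5) ≈ 45.00°
pole (s+44): 44 + j5 → |·| = √(44²+5²) = √1961 ≈ 44.283, ∠ = arctan(5/44) ≈ 6.48°
pole at origin: |s| = 5, ∠ = 90.00° (in denominator)
|T| = 10 / 1565.6 ≈ 0.0063873
Gain = 20 log₁₀(0.0063873) ≈ -43.89 dB
∠T = 0.00° − 141.48° = -141.48°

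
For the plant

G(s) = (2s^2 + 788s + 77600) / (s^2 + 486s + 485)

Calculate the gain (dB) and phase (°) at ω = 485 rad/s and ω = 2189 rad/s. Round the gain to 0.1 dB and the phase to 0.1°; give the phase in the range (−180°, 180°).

Substitute s = j485:
Numerator: 2(j485)^2 + 788(j485) + 77600 = -392850 + j382180
Denominator: (j485)^2 + 486(j485) + 485 = -234740 + j235710
|N| = √(392850² + 382180²) ≈ 5.4808e+05, ∠N ≈ 135.79°
|D| = √(234740² + 235710²) ≈ 3.3266e+05, ∠D ≈ 134.88°
|G| = 5.4808e+05 / 3.3266e+05 ≈ 1.6476
Gain = 20 log₁₀(1.6476) ≈ 4.34 dB
∠G = 135.79° − 134.88° = 0.91°

Substitute s = j2189:
Numerator: 2(j2189)^2 + 788(j2189) + 77600 = -9505842 + j1724932
Denominator: (j2189)^2 + 486(j2189) + 485 = -4791236 + j1063854
|N| = √(9505842² + 1724932²) ≈ 9.6611e+06, ∠N ≈ 169.72°
|D| = √(4791236² + 1063854²) ≈ 4.9079e+06, ∠D ≈ 167.48°
|G| = 9.6611e+06 / 4.9079e+06 ≈ 1.9685
Gain = 20 log₁₀(1.9685) ≈ 5.88 dB
∠G = 169.72° − 167.48° = 2.24°

ω = 485: 4.3 dB, 0.9°; ω = 2189: 5.9 dB, 2.2°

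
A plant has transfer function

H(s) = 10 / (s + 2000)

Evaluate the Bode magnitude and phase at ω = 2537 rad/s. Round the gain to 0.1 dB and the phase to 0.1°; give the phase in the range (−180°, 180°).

-50.2 dB, -51.8°

Substitute s = j2537:
Numerator: 10 = 10 + j0
Denominator: (j2537) + 2000 = 2000 + j2537
|N| = √(10² + 0²) ≈ 10, ∠N ≈ 0.00°
|D| = √(2000² + 2537²) ≈ 3230.5, ∠D ≈ 51.75°
|H| = 10 / 3230.5 ≈ 0.0030955
Gain = 20 log₁₀(0.0030955) ≈ -50.19 dB
∠H = 0.00° − 51.75° = -51.75°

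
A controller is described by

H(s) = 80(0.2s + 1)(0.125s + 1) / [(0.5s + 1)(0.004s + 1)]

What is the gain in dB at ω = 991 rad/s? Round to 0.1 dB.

59.7 dB

At ω = 991 rad/s:
zero (1 + j991·0.2) = 1 + j198.2 → |·| ≈ 198.2, ∠ ≈ 89.71°
zero (1 + j991·0.125) = 1 + j123.875 → |·| ≈ 123.88, ∠ ≈ 89.54°
pole (1 + j991·0.5) = 1 + j495.5 → |·| ≈ 495.5, ∠ ≈ 89.88°
pole (1 + j991·0.004) = 1 + j3.964 → |·| ≈ 4.0882, ∠ ≈ 75.84°
|H| = 80 · 198.2 · 123.88 / (495.5 · 4.0882) ≈ 969.66
Gain = 20 log₁₀(969.66) ≈ 59.73 dB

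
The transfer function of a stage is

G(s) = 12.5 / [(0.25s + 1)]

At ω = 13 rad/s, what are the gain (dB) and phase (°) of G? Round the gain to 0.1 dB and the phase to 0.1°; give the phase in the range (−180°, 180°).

At ω = 13 rad/s:
pole (1 + j13·0.25) = 1 + j3.25 → |·| ≈ 3.4004, ∠ ≈ 72.90°
|G| = 12.5 · 1 / (3.4004) ≈ 3.676
Gain = 20 log₁₀(3.676) ≈ 11.31 dB
∠G = (0°) − (72.90°) = -72.90°

11.3 dB, -72.9°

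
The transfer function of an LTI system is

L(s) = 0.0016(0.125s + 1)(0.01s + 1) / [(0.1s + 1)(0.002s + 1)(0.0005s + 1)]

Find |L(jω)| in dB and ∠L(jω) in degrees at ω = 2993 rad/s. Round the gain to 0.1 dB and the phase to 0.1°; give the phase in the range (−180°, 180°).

-45.2 dB, -48.6°

At ω = 2993 rad/s:
zero (1 + j2993·0.125) = 1 + j374.125 → |·| ≈ 374.13, ∠ ≈ 89.85°
zero (1 + j2993·0.01) = 1 + j29.93 → |·| ≈ 29.947, ∠ ≈ 88.09°
pole (1 + j2993·0.1) = 1 + j299.3 → |·| ≈ 299.3, ∠ ≈ 89.81°
pole (1 + j2993·0.002) = 1 + j5.986 → |·| ≈ 6.069, ∠ ≈ 80.52°
pole (1 + j2993·0.0005) = 1 + j1.4965 → |·| ≈ 1.7999, ∠ ≈ 56.25°
|L| = 0.0016 · 374.13 · 29.947 / (299.3 · 6.069 · 1.7999) ≈ 0.0054831
Gain = 20 log₁₀(0.0054831) ≈ -45.22 dB
∠L = (89.85° + 88.09°) − (89.81° + 80.52° + 56.25°) = -48.64°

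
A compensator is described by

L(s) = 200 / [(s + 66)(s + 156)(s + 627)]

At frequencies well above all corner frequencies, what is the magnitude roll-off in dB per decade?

Each pole contributes −20 dB/decade at high frequency; each zero contributes +20 dB/decade.
Net: 0 zero(s) − 3 pole(s) → -60 dB/decade.

-60 dB/decade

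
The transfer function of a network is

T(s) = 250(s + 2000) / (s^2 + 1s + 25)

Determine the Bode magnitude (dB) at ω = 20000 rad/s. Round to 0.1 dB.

At s = jω = j20000:
zero (s+2000): 2000 + j20000 → |·| = √(2000²+20000²) = √404000000 ≈ 20100, ∠ = arctan(20000/2000) ≈ 84.29°
quadratic: (j20000)² + 1·j20000 + 25 = -399999975 + j20000 → |·| ≈ 4e+08, ∠ ≈ 180.00°
|T| = 250 · 20100 / 4e+08 ≈ 0.012563
Gain = 20 log₁₀(0.012563) ≈ -38.02 dB

-38.0 dB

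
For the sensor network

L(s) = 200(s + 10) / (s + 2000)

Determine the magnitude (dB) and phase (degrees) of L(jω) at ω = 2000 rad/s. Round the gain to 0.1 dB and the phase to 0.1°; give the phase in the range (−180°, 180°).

At s = jω = j2000:
zero (s+10): 10 + j2000 → |·| = √(10²+2000²) = √4000100 ≈ 2000, ∠ = arctan(2000/10) ≈ 89.71°
pole (s+2000): 2000 + j2000 → |·| = √(2000²+2000²) = √8000000 ≈ 2828.4, ∠ = arctan(2000/2000) ≈ 45.00°
|L| = 200 · 2000 / 2828.4 ≈ 141.42
Gain = 20 log₁₀(141.42) ≈ 43.01 dB
∠L = 89.71° − 45.00° = 44.71°

43.0 dB, 44.7°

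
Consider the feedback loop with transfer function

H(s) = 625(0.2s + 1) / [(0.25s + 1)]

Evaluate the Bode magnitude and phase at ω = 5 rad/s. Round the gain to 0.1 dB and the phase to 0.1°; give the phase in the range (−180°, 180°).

54.8 dB, -6.3°

At ω = 5 rad/s:
zero (1 + j5·0.2) = 1 + j1 → |·| ≈ 1.4142, ∠ ≈ 45.00°
pole (1 + j5·0.25) = 1 + j1.25 → |·| ≈ 1.6008, ∠ ≈ 51.34°
|H| = 625 · 1.4142 / (1.6008) ≈ 552.15
Gain = 20 log₁₀(552.15) ≈ 54.84 dB
∠H = (45.00°) − (51.34°) = -6.34°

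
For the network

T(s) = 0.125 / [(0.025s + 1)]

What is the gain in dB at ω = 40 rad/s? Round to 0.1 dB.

-21.1 dB

At ω = 40 rad/s:
pole (1 + j40·0.025) = 1 + j1 → |·| ≈ 1.4142, ∠ ≈ 45.00°
|T| = 0.125 · 1 / (1.4142) ≈ 0.088389
Gain = 20 log₁₀(0.088389) ≈ -21.07 dB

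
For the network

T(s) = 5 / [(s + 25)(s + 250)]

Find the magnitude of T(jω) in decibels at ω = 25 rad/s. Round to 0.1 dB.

At s = jω = j25:
pole (s+25): 25 + j25 → |·| = √(25²+25²) = √1250 ≈ 35.355, ∠ = arctan(25/25) ≈ 45.00°
pole (s+250): 250 + j25 → |·| = √(250²+25²) = √63125 ≈ 251.25, ∠ = arctan(25/250) ≈ 5.71°
|T| = 5 / 8882.9 ≈ 0.00056288
Gain = 20 log₁₀(0.00056288) ≈ -64.99 dB

-65.0 dB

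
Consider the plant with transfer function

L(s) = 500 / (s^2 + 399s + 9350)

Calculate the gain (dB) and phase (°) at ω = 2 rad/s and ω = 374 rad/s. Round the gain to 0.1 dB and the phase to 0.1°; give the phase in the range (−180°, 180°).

ω = 2: -25.5 dB, -4.9°; ω = 374: -52.0 dB, -131.2°

Substitute s = j2:
Numerator: 500 = 500 + j0
Denominator: (j2)^2 + 399(j2) + 9350 = 9346 + j798
|N| = √(500² + 0²) ≈ 500, ∠N ≈ 0.00°
|D| = √(9346² + 798²) ≈ 9380, ∠D ≈ 4.88°
|L| = 500 / 9380 ≈ 0.053305
Gain = 20 log₁₀(0.053305) ≈ -25.46 dB
∠L = 0.00° − 4.88° = -4.88°

Substitute s = j374:
Numerator: 500 = 500 + j0
Denominator: (j374)^2 + 399(j374) + 9350 = -130526 + j149226
|N| = √(500² + 0²) ≈ 500, ∠N ≈ 0.00°
|D| = √(130526² + 149226²) ≈ 1.9826e+05, ∠D ≈ 131.18°
|L| = 500 / 1.9826e+05 ≈ 0.0025219
Gain = 20 log₁₀(0.0025219) ≈ -51.97 dB
∠L = 0.00° − 131.18° = -131.18°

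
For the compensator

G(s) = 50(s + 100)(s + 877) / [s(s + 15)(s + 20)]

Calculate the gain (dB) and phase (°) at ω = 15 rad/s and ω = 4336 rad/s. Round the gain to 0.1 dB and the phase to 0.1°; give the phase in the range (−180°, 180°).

At s = jω = j15:
zero (s+100): 100 + j15 → |·| = √(100²+15²) = √10225 ≈ 101.12, ∠ = arctan(15/100) ≈ 8.53°
zero (s+877): 877 + j15 → |·| = √(877²+15²) = √769354 ≈ 877.13, ∠ = arctan(15/877) ≈ 0.98°
pole (s+15): 15 + j15 → |·| = √(15²+15²) = √450 ≈ 21.213, ∠ = arctan(15/15) ≈ 45.00°
pole (s+20): 20 + j15 → |·| = √(20²+15²) = √625 ≈ 25, ∠ = arctan(15/20) ≈ 36.87°
pole at origin: |s| = 15, ∠ = 90.00° (in denominator)
|G| = 50 · 88695 / 7954.9 ≈ 557.49
Gain = 20 log₁₀(557.49) ≈ 54.92 dB
∠G = 9.51° − 171.87° = -162.36°

At s = jω = j4336:
zero (s+100): 100 + j4336 → |·| = √(100²+4336²) = √18810896 ≈ 4337.2, ∠ = arctan(4336/100) ≈ 88.68°
zero (s+877): 877 + j4336 → |·| = √(877²+4336²) = √19570025 ≈ 4423.8, ∠ = arctan(4336/877) ≈ 78.57°
pole (s+15): 15 + j4336 → |·| = √(15²+4336²) = √18801121 ≈ 4336, ∠ = arctan(4336/15) ≈ 89.80°
pole (s+20): 20 + j4336 → |·| = √(20²+4336²) = √18801296 ≈ 4336, ∠ = arctan(4336/20) ≈ 89.74°
pole at origin: |s| = 4336, ∠ = 90.00° (in denominator)
|G| = 50 · 1.9187e+07 / 8.1521e+10 ≈ 0.011768
Gain = 20 log₁₀(0.011768) ≈ -38.59 dB
∠G = 167.25° − 269.54° = -102.29°

ω = 15: 54.9 dB, -162.4°; ω = 4336: -38.6 dB, -102.3°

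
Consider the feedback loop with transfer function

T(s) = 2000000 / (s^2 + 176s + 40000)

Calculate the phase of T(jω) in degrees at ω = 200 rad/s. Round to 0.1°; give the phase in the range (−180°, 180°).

At s = jω = j200:
quadratic: (j200)² + 176·j200 + 40000 = 0 + j35200 → |·| ≈ 35200, ∠ ≈ 90.00°
∠T = 0.00° − 90.00° = -90.00°

-90.0°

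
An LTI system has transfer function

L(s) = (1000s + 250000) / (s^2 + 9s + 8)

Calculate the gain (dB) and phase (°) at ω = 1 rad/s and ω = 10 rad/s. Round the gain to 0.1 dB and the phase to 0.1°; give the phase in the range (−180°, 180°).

ω = 1: 86.8 dB, -51.9°; ω = 10: 65.8 dB, -133.3°

Substitute s = j1:
Numerator: 1000(j1) + 250000 = 250000 + j1000
Denominator: (j1)^2 + 9(j1) + 8 = 7 + j9
|N| = √(250000² + 1000²) ≈ 2.5e+05, ∠N ≈ 0.23°
|D| = √(7² + 9²) ≈ 11.402, ∠D ≈ 52.13°
|L| = 2.5e+05 / 11.402 ≈ 21926
Gain = 20 log₁₀(21926) ≈ 86.82 dB
∠L = 0.23° − 52.13° = -51.90°

Substitute s = j10:
Numerator: 1000(j10) + 250000 = 250000 + j10000
Denominator: (j10)^2 + 9(j10) + 8 = -92 + j90
|N| = √(250000² + 10000²) ≈ 2.502e+05, ∠N ≈ 2.29°
|D| = √(92² + 90²) ≈ 128.7, ∠D ≈ 135.63°
|L| = 2.502e+05 / 128.7 ≈ 1944.1
Gain = 20 log₁₀(1944.1) ≈ 65.77 dB
∠L = 2.29° − 135.63° = -133.34°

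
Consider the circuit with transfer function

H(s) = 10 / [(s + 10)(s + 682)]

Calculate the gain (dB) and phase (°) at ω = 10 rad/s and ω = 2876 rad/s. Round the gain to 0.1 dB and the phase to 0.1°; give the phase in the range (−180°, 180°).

At s = jω = j10:
pole (s+10): 10 + j10 → |·| = √(10²+10²) = √200 ≈ 14.142, ∠ = arctan(10/10) ≈ 45.00°
pole (s+682): 682 + j10 → |·| = √(682²+10²) = √465224 ≈ 682.07, ∠ = arctan(10/682) ≈ 0.84°
|H| = 10 / 9645.8 ≈ 0.0010367
Gain = 20 log₁₀(0.0010367) ≈ -59.69 dB
∠H = 0.00° − 45.84° = -45.84°

At s = jω = j2876:
pole (s+10): 10 + j2876 → |·| = √(10²+2876²) = √8271476 ≈ 2876, ∠ = arctan(2876/10) ≈ 89.80°
pole (s+682): 682 + j2876 → |·| = √(682²+2876²) = √8736500 ≈ 2955.8, ∠ = arctan(2876/682) ≈ 76.66°
|H| = 10 / 8.5009e+06 ≈ 1.1763e-06
Gain = 20 log₁₀(1.1763e-06) ≈ -118.59 dB
∠H = 0.00° − 166.46° = -166.46°

ω = 10: -59.7 dB, -45.8°; ω = 2876: -118.6 dB, -166.5°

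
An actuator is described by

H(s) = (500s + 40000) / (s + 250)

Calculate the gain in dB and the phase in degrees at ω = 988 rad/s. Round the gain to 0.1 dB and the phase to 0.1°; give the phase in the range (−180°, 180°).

53.7 dB, 9.6°

Substitute s = j988:
Numerator: 500(j988) + 40000 = 40000 + j494000
Denominator: (j988) + 250 = 250 + j988
|N| = √(40000² + 494000²) ≈ 4.9562e+05, ∠N ≈ 85.37°
|D| = √(250² + 988²) ≈ 1019.1, ∠D ≈ 75.80°
|H| = 4.9562e+05 / 1019.1 ≈ 486.33
Gain = 20 log₁₀(486.33) ≈ 53.74 dB
∠H = 85.37° − 75.80° = 9.57°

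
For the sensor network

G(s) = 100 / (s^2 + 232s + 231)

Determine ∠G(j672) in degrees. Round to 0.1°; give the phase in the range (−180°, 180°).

Substitute s = j672:
Numerator: 100 = 100 + j0
Denominator: (j672)^2 + 232(j672) + 231 = -451353 + j155904
|N| = √(100² + 0²) ≈ 100, ∠N ≈ 0.00°
|D| = √(451353² + 155904²) ≈ 4.7752e+05, ∠D ≈ 160.94°
∠G = 0.00° − 160.94° = -160.94°

-160.9°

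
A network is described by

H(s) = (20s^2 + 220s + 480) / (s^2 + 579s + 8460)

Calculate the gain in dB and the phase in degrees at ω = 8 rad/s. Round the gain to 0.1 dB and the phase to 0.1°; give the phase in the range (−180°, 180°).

-13.9 dB, 85.6°

Substitute s = j8:
Numerator: 20(j8)^2 + 220(j8) + 480 = -800 + j1760
Denominator: (j8)^2 + 579(j8) + 8460 = 8396 + j4632
|N| = √(800² + 1760²) ≈ 1933.3, ∠N ≈ 114.44°
|D| = √(8396² + 4632²) ≈ 9589, ∠D ≈ 28.89°
|H| = 1933.3 / 9589 ≈ 0.20162
Gain = 20 log₁₀(0.20162) ≈ -13.91 dB
∠H = 114.44° − 28.89° = 85.55°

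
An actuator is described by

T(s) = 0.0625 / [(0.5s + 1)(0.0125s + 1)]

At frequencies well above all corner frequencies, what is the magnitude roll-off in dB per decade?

-40 dB/decade

Each pole contributes −20 dB/decade at high frequency; each zero contributes +20 dB/decade.
Net: 0 zero(s) − 2 pole(s) → -40 dB/decade.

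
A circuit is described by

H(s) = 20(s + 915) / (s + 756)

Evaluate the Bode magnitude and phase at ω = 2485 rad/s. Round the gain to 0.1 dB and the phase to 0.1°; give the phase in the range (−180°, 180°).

At s = jω = j2485:
zero (s+915): 915 + j2485 → |·| = √(915²+2485²) = √7012450 ≈ 2648.1, ∠ = arctan(2485/915) ≈ 69.79°
pole (s+756): 756 + j2485 → |·| = √(756²+2485²) = √6746761 ≈ 2597.5, ∠ = arctan(2485/756) ≈ 73.08°
|H| = 20 · 2648.1 / 2597.5 ≈ 20.39
Gain = 20 log₁₀(20.39) ≈ 26.19 dB
∠H = 69.79° − 73.08° = -3.29°

26.2 dB, -3.3°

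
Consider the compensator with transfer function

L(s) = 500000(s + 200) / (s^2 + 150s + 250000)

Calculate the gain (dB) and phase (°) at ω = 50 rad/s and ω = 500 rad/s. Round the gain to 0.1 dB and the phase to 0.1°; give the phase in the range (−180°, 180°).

ω = 50: 52.4 dB, 12.3°; ω = 500: 71.1 dB, -21.8°

At s = jω = j50:
zero (s+200): 200 + j50 → |·| = √(200²+50²) = √42500 ≈ 206.16, ∠ = arctan(50/200) ≈ 14.04°
quadratic: (j50)² + 150·j50 + 250000 = 247500 + j7500 → |·| ≈ 2.4761e+05, ∠ ≈ 1.74°
|L| = 500000 · 206.16 / 2.4761e+05 ≈ 416.3
Gain = 20 log₁₀(416.3) ≈ 52.39 dB
∠L = 14.04° − 1.74° = 12.30°

At s = jω = j500:
zero (s+200): 200 + j500 → |·| = √(200²+500²) = √290000 ≈ 538.52, ∠ = arctan(500/200) ≈ 68.20°
quadratic: (j500)² + 150·j500 + 250000 = 0 + j75000 → |·| ≈ 75000, ∠ ≈ 90.00°
|L| = 500000 · 538.52 / 75000 ≈ 3590.1
Gain = 20 log₁₀(3590.1) ≈ 71.10 dB
∠L = 68.20° − 90.00° = -21.80°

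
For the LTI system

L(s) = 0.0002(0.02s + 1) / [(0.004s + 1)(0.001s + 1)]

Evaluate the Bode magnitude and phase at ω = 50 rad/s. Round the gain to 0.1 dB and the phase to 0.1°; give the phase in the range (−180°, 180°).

At ω = 50 rad/s:
zero (1 + j50·0.02) = 1 + j1 → |·| ≈ 1.4142, ∠ ≈ 45.00°
pole (1 + j50·0.004) = 1 + j0.2 → |·| ≈ 1.0198, ∠ ≈ 11.31°
pole (1 + j50·0.001) = 1 + j0.05 → |·| ≈ 1.0012, ∠ ≈ 2.86°
|L| = 0.0002 · 1.4142 / (1.0198 · 1.0012) ≈ 0.00027702
Gain = 20 log₁₀(0.00027702) ≈ -71.15 dB
∠L = (45.00°) − (11.31° + 2.86°) = 30.83°

-71.2 dB, 30.8°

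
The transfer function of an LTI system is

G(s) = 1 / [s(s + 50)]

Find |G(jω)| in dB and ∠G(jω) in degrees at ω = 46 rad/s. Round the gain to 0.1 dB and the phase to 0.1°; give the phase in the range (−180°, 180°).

At s = jω = j46:
pole (s+50): 50 + j46 → |·| = √(50²+46²) = √4616 ≈ 67.941, ∠ = arctan(46/50) ≈ 42.61°
pole at origin: |s| = 46, ∠ = 90.00° (in denominator)
|G| = 1 / 3125.3 ≈ 0.00031997
Gain = 20 log₁₀(0.00031997) ≈ -69.90 dB
∠G = 0.00° − 132.61° = -132.61°

-69.9 dB, -132.6°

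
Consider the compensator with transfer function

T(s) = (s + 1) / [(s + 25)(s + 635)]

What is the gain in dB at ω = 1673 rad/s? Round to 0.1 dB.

-65.1 dB

At s = jω = j1673:
zero (s+1): 1 + j1673 → |·| = √(1²+1673²) = √2798930 ≈ 1673, ∠ = arctan(1673/1) ≈ 89.97°
pole (s+25): 25 + j1673 → |·| = √(25²+1673²) = √2799554 ≈ 1673.2, ∠ = arctan(1673/25) ≈ 89.14°
pole (s+635): 635 + j1673 → |·| = √(635²+1673²) = √3202154 ≈ 1789.5, ∠ = arctan(1673/635) ≈ 69.22°
|T| = 1 · 1673 / 2.9942e+06 ≈ 0.00055875
Gain = 20 log₁₀(0.00055875) ≈ -65.06 dB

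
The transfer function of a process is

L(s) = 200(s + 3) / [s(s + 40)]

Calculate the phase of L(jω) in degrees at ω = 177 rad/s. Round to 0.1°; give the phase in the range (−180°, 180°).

-78.2°

At s = jω = j177:
zero (s+3): 3 + j177 → |·| = √(3²+177²) = √31338 ≈ 177.03, ∠ = arctan(177/3) ≈ 89.03°
pole (s+40): 40 + j177 → |·| = √(40²+177²) = √32929 ≈ 181.46, ∠ = arctan(177/40) ≈ 77.27°
pole at origin: |s| = 177, ∠ = 90.00° (in denominator)
∠L = 89.03° − 167.27° = -78.24°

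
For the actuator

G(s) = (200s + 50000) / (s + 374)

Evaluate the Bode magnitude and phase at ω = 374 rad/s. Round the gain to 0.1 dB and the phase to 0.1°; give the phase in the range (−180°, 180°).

Substitute s = j374:
Numerator: 200(j374) + 50000 = 50000 + j74800
Denominator: (j374) + 374 = 374 + j374
|N| = √(50000² + 74800²) ≈ 89972, ∠N ≈ 56.24°
|D| = √(374² + 374²) ≈ 528.92, ∠D ≈ 45.00°
|G| = 89972 / 528.92 ≈ 170.11
Gain = 20 log₁₀(170.11) ≈ 44.61 dB
∠G = 56.24° − 45.00° = 11.24°

44.6 dB, 11.2°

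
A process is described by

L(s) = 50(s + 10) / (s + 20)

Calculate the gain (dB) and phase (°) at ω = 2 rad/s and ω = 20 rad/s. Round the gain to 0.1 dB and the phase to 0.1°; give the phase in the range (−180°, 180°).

ω = 2: 28.1 dB, 5.6°; ω = 20: 31.9 dB, 18.4°

At s = jω = j2:
zero (s+10): 10 + j2 → |·| = √(10²+2²) = √104 ≈ 10.198, ∠ = arctan(2/10) ≈ 11.31°
pole (s+20): 20 + j2 → |·| = √(20²+2²) = √404 ≈ 20.1, ∠ = arctan(2/20) ≈ 5.71°
|L| = 50 · 10.198 / 20.1 ≈ 25.368
Gain = 20 log₁₀(25.368) ≈ 28.09 dB
∠L = 11.31° − 5.71° = 5.60°

At s = jω = j20:
zero (s+10): 10 + j20 → |·| = √(10²+20²) = √500 ≈ 22.361, ∠ = arctan(20/10) ≈ 63.43°
pole (s+20): 20 + j20 → |·| = √(20²+20²) = √800 ≈ 28.284, ∠ = arctan(20/20) ≈ 45.00°
|L| = 50 · 22.361 / 28.284 ≈ 39.529
Gain = 20 log₁₀(39.529) ≈ 31.94 dB
∠L = 63.43° − 45.00° = 18.43°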